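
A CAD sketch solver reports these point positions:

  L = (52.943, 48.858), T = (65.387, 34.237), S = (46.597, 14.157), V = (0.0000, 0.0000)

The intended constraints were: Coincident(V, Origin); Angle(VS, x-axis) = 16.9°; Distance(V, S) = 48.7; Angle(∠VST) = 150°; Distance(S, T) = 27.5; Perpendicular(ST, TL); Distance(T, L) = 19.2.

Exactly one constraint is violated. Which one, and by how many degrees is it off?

Perpendicular(ST, TL) — off by 6.50°.

V = (0.00, 0.00) ✓; VS at 16.90° ✓; |VS| = 48.70 ✓; ∠VST = 150.0° ✓; |ST| = 27.50 ✓; ∠(ST, TL) = 83.50° ✗; |TL| = 19.20 ✓.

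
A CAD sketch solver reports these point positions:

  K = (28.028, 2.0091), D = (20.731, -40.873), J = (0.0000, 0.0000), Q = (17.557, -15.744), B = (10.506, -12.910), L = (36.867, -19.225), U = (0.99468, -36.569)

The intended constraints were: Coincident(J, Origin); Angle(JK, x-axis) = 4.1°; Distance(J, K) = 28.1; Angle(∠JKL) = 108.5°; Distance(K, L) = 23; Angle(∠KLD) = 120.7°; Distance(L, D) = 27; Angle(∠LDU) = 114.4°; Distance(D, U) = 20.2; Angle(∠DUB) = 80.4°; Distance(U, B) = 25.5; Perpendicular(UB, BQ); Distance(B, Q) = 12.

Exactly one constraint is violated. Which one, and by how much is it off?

Distance(B, Q) = 12 — off by 4.40.

J = (0.00, 0.00) ✓; JK at 4.100° ✓; |JK| = 28.10 ✓; ∠JKL = 108.5° ✓; |KL| = 23.00 ✓; ∠KLD = 120.7° ✓; |LD| = 27.00 ✓; ∠LDU = 114.4° ✓; |DU| = 20.20 ✓; ∠DUB = 80.40° ✓; |UB| = 25.50 ✓; ∠(UB, BQ) = 90.00° ✓; |BQ| = 7.599 ✗.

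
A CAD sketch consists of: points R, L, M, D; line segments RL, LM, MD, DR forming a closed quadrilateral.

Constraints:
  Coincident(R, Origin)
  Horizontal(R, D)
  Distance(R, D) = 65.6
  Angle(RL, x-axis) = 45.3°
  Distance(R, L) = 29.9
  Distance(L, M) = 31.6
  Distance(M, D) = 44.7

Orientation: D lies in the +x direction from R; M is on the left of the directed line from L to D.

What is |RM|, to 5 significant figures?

61.341

Checks: |LM| = 31.60 ✓; |MD| = 44.70 ✓.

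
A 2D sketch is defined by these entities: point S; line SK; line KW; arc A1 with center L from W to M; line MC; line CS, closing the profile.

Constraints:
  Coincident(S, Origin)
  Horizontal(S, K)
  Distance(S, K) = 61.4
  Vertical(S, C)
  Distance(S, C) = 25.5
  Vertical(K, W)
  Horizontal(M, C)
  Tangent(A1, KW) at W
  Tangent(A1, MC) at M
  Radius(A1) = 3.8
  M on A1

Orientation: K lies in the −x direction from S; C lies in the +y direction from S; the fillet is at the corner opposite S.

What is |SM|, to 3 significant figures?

63.0

S is at the origin; S and K share the same y with |SK| = 61.4 and K on the −x side, so K = (-61.4, 0.00). S and C share the same x with |SC| = 25.5 and C on the +y side, so C = (0.00, 25.5). The virtual corner opposite S is at (-61.4, 25.5). A1 meets KW tangentially, so LW is at right angles to KW and A1 meets MC tangentially, so LM is at right angles to MC, with radius 3.8, so the center L sits 3.8 in from both sides at L = (-57.6, 21.7). That places the tangent points at W = (-61.4, 21.7) on KW and M = (-57.6, 25.5) on MC. Then |SM| = |M − S| = 63.0.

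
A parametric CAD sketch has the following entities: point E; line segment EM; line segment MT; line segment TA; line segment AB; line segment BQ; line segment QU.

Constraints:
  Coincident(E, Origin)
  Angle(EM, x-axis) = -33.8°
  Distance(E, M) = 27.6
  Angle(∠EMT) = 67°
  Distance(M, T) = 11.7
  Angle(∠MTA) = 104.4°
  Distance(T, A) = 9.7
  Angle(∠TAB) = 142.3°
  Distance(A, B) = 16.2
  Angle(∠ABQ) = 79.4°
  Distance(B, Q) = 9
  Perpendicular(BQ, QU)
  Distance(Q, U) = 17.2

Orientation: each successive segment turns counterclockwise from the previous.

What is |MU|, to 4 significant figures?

11.02

E is at the origin; EM runs at -33.8° with length 27.6, so M = (22.94, -15.35). ∠EMT = 67.0° gives MT at 79.20° from the x-axis; with |MT| = 11.7, T = (25.13, -3.861). ∠MTA = 104.4° gives TA at 154.8° from the x-axis; with |TA| = 9.7, A = (16.35, 0.2691). ∠TAB = 142.3° gives AB at -167.5° from the x-axis; with |AB| = 16.2, B = (0.5347, -3.237). ∠ABQ = 79.4° gives BQ at -66.90° from the x-axis; with |BQ| = 9.0, Q = (4.066, -11.52). The perpendicularity gives QU at right angles to BQ, so QU runs at 23.10°; with |QU| = 17.2, U = (19.89, -4.767). Then |MU| = |U − M| = 11.02.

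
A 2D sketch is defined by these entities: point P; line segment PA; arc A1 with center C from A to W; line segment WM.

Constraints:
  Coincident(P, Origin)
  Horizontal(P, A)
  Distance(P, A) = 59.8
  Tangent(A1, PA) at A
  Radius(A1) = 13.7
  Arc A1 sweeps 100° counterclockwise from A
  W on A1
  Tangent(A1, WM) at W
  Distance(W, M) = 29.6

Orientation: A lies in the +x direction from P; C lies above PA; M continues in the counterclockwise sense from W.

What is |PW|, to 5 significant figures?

75.035

A1 meets PA tangentially, so CA is at right angles to PA, so C = A + (0, 13.7) = (59.800, 13.700). On A1, A sits at bearing -90° from C; a 100° counterclockwise sweep puts W at bearing 10°, so W = C + 13.7·(cos 10°, sin 10°) = (73.292, 16.079). Then |PW| = |W − P| = 75.035.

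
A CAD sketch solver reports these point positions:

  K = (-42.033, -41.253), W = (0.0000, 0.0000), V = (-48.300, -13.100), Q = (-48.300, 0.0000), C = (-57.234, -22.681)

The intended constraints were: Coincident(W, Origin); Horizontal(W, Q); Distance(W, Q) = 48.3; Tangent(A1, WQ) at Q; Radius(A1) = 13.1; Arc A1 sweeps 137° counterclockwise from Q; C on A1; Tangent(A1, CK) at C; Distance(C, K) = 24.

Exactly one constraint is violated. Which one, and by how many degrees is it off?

Tangent(A1, CK) at C — off by 7.70°.

W = (0.00, 0.00) ✓; W.y = 0.00, Q.y = 0.00 ✓; |WQ| = 48.30 ✓; ∠(VQ, QW) = 90.00° ✓; |VQ| = 13.10 ✓; bearing(V→C) − bearing(V→Q) = 137.0° ✓; |VC| = 13.10 ✓; ∠(VC, CK) = 97.70° ✗; |CK| = 24.00 ✓.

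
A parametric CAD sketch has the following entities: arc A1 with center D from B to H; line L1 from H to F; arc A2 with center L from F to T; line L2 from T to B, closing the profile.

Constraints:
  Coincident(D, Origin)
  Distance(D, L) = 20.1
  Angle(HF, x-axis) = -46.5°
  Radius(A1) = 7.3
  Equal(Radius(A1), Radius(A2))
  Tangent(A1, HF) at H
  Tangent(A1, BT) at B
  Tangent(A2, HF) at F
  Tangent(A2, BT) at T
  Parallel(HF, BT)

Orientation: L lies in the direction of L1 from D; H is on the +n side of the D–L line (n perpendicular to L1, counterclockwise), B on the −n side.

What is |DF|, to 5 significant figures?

21.385

The slot axis is L1's direction at -46.5°, so u = (cos -46.5°, sin -46.5°) = (0.68835, -0.72537) and n = (−sin -46.5°, cos -46.5°) = (0.72537, 0.68835). D is at the origin and L lies 20.1 along u from D, so L = 20.1·u = (13.836, -14.580). Tangency of A1 to both parallel lines with radius 7.3 puts H and B at D ± 7.3·n: H = (5.2952, 5.0250), B = (-5.2952, -5.0250). Equal radii place F and T the same way about L: F = L + 7.3·n = (19.131, -9.5550), T = L − 7.3·n = (8.5407, -19.605). Then |DF| = |F − D| = 21.385.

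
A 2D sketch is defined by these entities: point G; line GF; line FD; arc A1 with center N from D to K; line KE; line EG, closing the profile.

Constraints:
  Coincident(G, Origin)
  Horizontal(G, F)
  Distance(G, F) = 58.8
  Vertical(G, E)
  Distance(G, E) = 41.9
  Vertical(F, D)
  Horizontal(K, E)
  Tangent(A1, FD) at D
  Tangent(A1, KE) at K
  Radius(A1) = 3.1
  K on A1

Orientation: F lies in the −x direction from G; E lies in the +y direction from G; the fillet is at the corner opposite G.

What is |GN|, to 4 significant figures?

67.88

G is at the origin; GF is horizontal with |GF| = 58.8 and F on the −x side, so F = (-58.80, 0.000). GE is vertical with |GE| = 41.9 and E on the +y side, so E = (0.000, 41.90). The virtual corner opposite G is at (-58.80, 41.90). A1 meets FD tangentially, so ND is at right angles to FD and the tangent condition forces NK to be normal to KE, with radius 3.1, so the center N sits 3.1 in from both sides at N = (-55.70, 38.80). Then |GN| = |N − G| = 67.88.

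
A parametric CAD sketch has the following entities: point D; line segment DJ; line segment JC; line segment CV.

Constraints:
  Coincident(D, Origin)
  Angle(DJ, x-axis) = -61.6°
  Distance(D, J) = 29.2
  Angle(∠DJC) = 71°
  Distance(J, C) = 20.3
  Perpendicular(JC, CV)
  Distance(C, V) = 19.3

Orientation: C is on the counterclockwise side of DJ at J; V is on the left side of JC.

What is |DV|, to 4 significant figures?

13.62

∠DJC = 71.0°, so JC runs at -61.6° + (180° − 71.0°) = 47.40° from the x-axis; with |JC| = 20.3, C = J + 20.3·(cos 47.40°, sin 47.40°) = (27.63, -10.74). JC is perpendicular to CV; with |CV| = 19.3 on the left of JC, V = C + 19.3·(-0.7361, 0.6769) = (13.42, 2.321). Then |DV| = |V − D| = 13.62.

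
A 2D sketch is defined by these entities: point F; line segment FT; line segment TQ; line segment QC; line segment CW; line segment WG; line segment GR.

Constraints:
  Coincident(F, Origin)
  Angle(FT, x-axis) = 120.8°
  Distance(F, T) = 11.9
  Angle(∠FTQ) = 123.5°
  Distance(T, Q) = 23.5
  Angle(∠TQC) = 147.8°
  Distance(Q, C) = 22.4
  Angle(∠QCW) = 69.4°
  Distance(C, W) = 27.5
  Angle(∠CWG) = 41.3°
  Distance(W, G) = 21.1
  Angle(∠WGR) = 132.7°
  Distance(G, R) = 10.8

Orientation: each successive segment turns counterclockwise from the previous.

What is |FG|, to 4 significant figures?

31.39

∠QCW = 69.4° gives CW at -39.90° from the x-axis; with |CW| = 27.5, W = (-27.97, -17.34). ∠CWG = 41.3° gives WG at 98.80° from the x-axis; with |WG| = 21.1, G = (-31.19, 3.510). Then |FG| = |G − F| = 31.39.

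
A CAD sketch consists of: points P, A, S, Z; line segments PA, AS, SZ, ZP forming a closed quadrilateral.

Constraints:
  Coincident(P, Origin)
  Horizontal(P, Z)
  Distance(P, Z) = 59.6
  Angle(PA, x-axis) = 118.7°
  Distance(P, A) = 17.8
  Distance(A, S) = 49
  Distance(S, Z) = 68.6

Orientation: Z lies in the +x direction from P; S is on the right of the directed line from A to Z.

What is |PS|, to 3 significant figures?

32.8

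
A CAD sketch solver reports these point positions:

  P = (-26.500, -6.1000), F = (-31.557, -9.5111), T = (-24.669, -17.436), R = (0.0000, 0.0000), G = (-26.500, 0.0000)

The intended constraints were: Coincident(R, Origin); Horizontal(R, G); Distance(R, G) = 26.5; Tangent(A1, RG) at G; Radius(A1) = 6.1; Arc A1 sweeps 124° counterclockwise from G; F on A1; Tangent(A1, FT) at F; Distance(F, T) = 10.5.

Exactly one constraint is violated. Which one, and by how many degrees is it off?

Tangent(A1, FT) at F — off by 6.99°.

R = (0.00, 0.00) ✓; R.y = 0.00, G.y = 0.00 ✓; |RG| = 26.50 ✓; ∠(PG, GR) = 90.00° ✓; |PG| = 6.100 ✓; bearing(P→F) − bearing(P→G) = 124.0° ✓; |PF| = 6.100 ✓; ∠(PF, FT) = 83.01° ✗; |FT| = 10.50 ✓.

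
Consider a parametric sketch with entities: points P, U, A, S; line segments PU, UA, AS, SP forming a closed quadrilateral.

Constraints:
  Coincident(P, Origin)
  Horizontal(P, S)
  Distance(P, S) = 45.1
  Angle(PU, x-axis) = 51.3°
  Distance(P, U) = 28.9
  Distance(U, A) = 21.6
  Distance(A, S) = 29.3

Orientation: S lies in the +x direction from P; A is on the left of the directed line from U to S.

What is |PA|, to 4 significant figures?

48.21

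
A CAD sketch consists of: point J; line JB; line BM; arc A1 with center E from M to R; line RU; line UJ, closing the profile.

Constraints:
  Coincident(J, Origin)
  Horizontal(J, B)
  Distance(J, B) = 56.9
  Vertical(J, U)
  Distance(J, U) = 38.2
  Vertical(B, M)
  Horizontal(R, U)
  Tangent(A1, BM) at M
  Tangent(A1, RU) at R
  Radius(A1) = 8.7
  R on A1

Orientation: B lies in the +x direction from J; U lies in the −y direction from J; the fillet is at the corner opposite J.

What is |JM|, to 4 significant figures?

64.09

The virtual corner opposite J is at (56.90, -38.20). A1 meets BM tangentially, so EM is at right angles to BM and the tangent condition forces ER to be normal to RU, with radius 8.7, so the center E sits 8.7 in from both sides at E = (48.20, -29.50). That places the tangent points at M = (56.90, -29.50) on BM and R = (48.20, -38.20) on RU. Then |JM| = |M − J| = 64.09.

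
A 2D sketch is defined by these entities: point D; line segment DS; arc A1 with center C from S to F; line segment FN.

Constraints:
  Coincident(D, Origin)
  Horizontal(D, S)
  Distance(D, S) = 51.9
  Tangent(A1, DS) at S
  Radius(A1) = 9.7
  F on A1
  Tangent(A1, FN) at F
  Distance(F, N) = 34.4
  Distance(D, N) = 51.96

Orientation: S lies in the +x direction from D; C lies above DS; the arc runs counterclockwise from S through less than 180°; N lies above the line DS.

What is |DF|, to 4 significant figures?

60.83

Checks: |CF| = 9.700 ✓; ∠(CF, FN) = 90.00° ✓; |FN| = 34.40 ✓; |DN| = 51.96 ✓.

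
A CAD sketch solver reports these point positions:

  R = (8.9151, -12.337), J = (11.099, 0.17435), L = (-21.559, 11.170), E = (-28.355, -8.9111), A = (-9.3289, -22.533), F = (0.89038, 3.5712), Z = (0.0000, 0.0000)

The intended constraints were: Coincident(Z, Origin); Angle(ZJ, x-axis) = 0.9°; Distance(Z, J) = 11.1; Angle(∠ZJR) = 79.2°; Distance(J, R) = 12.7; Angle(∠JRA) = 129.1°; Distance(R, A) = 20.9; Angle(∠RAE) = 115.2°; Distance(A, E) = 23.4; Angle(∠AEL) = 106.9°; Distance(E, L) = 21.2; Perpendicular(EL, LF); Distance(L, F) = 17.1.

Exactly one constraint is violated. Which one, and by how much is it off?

Distance(L, F) = 17.1 — off by 6.60.

Z = (0.00, 0.00) ✓; ZJ at 0.9000° ✓; |ZJ| = 11.10 ✓; ∠ZJR = 79.20° ✓; |JR| = 12.70 ✓; ∠JRA = 129.1° ✓; |RA| = 20.90 ✓; ∠RAE = 115.2° ✓; |AE| = 23.40 ✓; ∠AEL = 106.9° ✓; |EL| = 21.20 ✓; ∠(EL, LF) = 90.00° ✓; |LF| = 23.70 ✗.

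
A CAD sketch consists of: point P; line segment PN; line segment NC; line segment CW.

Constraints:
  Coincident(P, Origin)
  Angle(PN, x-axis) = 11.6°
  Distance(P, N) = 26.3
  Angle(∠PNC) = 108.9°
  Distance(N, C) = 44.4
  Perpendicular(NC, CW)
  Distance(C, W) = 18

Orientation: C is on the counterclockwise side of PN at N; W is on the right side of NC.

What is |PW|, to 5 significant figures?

68.112

P is at the origin; PN runs at 11.6° with length 26.3, so N = 26.3·(cos 11.6°, sin 11.6°) = (25.763, 5.2883). ∠PNC = 108.9°, so NC runs at 11.6° + (180° − 108.9°) = 82.700° from the x-axis; with |NC| = 44.4, C = N + 44.4·(cos 82.700°, sin 82.700°) = (31.404, 49.328). NC ⟂ CW; with |CW| = 18.0 on the right of NC, W = C + 18.0·(0.99189, -0.12706) = (49.259, 47.041). Then |PW| = |W − P| = 68.112.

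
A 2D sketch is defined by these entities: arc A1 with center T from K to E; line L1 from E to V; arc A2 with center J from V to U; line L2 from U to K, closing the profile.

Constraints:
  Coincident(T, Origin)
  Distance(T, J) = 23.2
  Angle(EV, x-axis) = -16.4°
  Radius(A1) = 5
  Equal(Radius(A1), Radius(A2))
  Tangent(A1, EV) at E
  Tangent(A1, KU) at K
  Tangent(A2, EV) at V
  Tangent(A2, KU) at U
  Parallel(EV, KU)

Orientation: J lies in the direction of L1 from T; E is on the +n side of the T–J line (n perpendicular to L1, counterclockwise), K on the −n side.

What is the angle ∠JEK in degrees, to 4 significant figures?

77.84°

T is at the origin and J lies 23.2 along u from T, so J = 23.2·u = (22.26, -6.550). Tangency of A1 to both parallel lines with radius 5.0 puts E and K at T ± 5.0·n: E = (1.412, 4.797), K = (-1.412, -4.797). Then cos ∠JEK = EJ·EK / (|EJ||EK|), giving 77.84°.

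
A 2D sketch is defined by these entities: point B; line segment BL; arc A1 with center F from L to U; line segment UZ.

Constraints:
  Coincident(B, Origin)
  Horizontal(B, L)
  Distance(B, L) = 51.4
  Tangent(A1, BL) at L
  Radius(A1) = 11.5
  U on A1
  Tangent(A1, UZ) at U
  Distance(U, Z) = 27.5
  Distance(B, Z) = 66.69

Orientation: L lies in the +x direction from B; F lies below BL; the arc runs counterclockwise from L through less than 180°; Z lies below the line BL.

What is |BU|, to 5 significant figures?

44.058

B is at the origin; B and L share the same y with |BL| = 51.4 and L on the +x side, so L = (51.400, 0.0000). Since A1 is tangent to BL there, FL ⟂ BL, so F = L + (0, -11.5) = (51.400, -11.500). Since FU ⟂ UZ (tangency), |FZ| = √(11.5² + 27.5²) = 29.808 regardless of where U sits on A1. So Z lies on both circle(B, 66.69) and circle(F, 29.808); the below-BL intersection is Z = (52.369, -41.292). U is the foot of the tangent from Z: U = (40.940, -16.279).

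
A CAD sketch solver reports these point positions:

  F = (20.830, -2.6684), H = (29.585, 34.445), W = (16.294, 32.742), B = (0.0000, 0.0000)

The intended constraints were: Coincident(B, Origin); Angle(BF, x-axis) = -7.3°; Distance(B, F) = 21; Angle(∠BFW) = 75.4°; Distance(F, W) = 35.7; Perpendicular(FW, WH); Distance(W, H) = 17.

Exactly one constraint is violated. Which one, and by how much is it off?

Distance(W, H) = 17 — off by 3.60.

B = (0.00, 0.00) ✓; BF at -7.300° ✓; |BF| = 21.00 ✓; ∠BFW = 75.40° ✓; |FW| = 35.70 ✓; ∠(FW, WH) = 90.00° ✓; |WH| = 13.40 ✗.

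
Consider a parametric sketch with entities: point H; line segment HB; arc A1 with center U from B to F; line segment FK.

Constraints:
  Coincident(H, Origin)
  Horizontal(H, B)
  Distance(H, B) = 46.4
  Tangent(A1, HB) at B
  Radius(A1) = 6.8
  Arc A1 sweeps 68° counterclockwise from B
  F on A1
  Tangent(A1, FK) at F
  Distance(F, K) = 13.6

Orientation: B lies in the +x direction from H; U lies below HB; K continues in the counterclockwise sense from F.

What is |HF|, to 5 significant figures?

40.320

H is at the origin; H and B share the same y with |HB| = 46.4 and B on the +x side, so B = (46.400, 0.0000). A1 meets HB tangentially, so UB is at right angles to HB, so U = B + (0, -6.8) = (46.400, -6.8000). On A1, B sits at bearing 90° from U; a 68° counterclockwise sweep puts F at bearing 158°, so F = U + 6.8·(cos 158°, sin 158°) = (40.095, -4.2527). Then |HF| = |F − H| = 40.320.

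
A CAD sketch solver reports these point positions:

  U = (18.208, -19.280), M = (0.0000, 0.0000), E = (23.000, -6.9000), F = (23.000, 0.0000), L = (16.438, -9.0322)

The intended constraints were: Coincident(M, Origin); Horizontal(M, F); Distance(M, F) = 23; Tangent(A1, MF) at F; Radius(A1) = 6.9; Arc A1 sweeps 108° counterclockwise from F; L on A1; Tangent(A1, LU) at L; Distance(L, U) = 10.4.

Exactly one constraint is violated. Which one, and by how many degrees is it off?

Tangent(A1, LU) at L — off by 8.20°.

M = (0.00, 0.00) ✓; M.y = 0.00, F.y = 0.00 ✓; |MF| = 23.00 ✓; ∠(EF, FM) = 90.00° ✓; |EF| = 6.900 ✓; bearing(E→L) − bearing(E→F) = 108.0° ✓; |EL| = 6.900 ✓; ∠(EL, LU) = 98.20° ✗; |LU| = 10.40 ✓.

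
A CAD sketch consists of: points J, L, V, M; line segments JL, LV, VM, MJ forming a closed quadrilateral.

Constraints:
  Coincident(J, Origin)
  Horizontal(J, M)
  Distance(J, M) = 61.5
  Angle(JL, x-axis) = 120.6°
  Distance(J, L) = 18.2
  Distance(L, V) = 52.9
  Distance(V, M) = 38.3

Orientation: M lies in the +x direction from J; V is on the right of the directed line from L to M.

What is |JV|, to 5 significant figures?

35.770

J is at the origin; J and M share the same y with |JM| = 61.5 and M in +x, so M = (61.5, 0). JL runs at 120.6° with |JL| = 18.2, so L = (-9.2646, 15.666). V is determined by |LV| = 52.9 and |VM| = 38.3 together: it lies at the intersection of circle(L, 52.9) and circle(M, 38.3). With |LM| = 72.478, the foot of the radical line on LM is 45.425 from L and the perpendicular offset is √(52.9² − 45.425²) = 27.111. Taking the right-of-LM solution: V = (29.226, -20.623).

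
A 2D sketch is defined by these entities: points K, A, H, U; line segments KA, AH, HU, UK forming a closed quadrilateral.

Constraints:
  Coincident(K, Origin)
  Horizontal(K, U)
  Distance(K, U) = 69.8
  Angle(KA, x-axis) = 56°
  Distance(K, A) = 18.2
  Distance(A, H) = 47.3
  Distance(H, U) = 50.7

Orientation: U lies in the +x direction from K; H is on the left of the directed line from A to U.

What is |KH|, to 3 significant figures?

65.0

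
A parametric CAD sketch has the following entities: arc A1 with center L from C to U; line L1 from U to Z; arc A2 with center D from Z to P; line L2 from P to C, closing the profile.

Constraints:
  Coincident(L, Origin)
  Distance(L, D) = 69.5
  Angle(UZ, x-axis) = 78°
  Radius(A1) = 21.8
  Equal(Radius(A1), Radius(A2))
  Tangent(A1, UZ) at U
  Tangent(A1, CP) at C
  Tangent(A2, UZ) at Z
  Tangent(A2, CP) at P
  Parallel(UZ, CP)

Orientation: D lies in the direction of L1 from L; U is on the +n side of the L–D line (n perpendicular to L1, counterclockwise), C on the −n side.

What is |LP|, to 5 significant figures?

72.839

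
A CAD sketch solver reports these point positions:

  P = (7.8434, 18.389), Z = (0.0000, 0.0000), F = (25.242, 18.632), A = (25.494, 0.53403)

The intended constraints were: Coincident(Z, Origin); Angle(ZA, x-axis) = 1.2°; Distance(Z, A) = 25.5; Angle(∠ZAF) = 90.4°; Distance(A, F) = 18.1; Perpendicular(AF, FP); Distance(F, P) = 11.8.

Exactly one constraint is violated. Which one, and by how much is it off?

Distance(F, P) = 11.8 — off by 5.60.

Z = (0.00, 0.00) ✓; ZA at 1.200° ✓; |ZA| = 25.50 ✓; ∠ZAF = 90.40° ✓; |AF| = 18.10 ✓; ∠(AF, FP) = 90.00° ✓; |FP| = 17.40 ✗.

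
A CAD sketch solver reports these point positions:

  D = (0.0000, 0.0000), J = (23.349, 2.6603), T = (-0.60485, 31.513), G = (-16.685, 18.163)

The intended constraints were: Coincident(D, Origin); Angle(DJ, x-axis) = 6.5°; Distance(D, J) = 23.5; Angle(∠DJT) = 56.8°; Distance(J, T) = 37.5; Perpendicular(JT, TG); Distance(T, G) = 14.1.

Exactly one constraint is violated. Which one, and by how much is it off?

Distance(T, G) = 14.1 — off by 6.80.

D = (0.00, 0.00) ✓; DJ at 6.500° ✓; |DJ| = 23.50 ✓; ∠DJT = 56.80° ✓; |JT| = 37.50 ✓; ∠(JT, TG) = 90.00° ✓; |TG| = 20.90 ✗.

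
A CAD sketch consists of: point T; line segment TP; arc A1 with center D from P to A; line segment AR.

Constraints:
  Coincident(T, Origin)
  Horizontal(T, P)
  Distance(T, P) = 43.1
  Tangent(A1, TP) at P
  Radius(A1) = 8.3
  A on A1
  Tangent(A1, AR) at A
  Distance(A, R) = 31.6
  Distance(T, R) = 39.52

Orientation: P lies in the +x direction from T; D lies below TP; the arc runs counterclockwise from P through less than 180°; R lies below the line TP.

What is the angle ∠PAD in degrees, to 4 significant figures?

58.07°

Checks: ∠(DP, PT) = 90.00° ✓; |DP| = 8.300 ✓; |DA| = 8.300 ✓; ∠(DA, AR) = 90.00° ✓; |AR| = 31.60 ✓; |TR| = 39.52 ✓.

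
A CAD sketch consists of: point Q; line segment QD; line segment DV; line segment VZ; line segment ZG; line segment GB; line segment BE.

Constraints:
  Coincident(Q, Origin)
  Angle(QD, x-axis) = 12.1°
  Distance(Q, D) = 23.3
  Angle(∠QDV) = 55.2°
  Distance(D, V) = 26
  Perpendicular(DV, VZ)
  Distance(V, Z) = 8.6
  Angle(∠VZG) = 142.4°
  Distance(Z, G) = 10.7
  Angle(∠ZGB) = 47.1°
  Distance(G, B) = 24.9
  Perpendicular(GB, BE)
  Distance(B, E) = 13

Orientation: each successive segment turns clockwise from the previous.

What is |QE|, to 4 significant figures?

32.38

Q is at the origin; QD runs at 12.1° with length 23.3, so D = (22.78, 4.884). ∠QDV = 55.2° gives DV at -112.7° from the x-axis; with |DV| = 26.0, V = (12.75, -19.10). DV is perpendicular to VZ, so VZ runs at 157.3°; with |VZ| = 8.6, Z = (4.815, -15.78). ∠VZG = 142.4° gives ZG at 119.7° from the x-axis; with |ZG| = 10.7, G = (-0.4864, -6.489). ∠ZGB = 47.1° gives GB at -13.20° from the x-axis; with |GB| = 24.9, B = (23.76, -12.17). GB ⟂ BE, so BE runs at -103.2°; with |BE| = 13.0, E = (20.79, -24.83). Then |QE| = |E − Q| = 32.38.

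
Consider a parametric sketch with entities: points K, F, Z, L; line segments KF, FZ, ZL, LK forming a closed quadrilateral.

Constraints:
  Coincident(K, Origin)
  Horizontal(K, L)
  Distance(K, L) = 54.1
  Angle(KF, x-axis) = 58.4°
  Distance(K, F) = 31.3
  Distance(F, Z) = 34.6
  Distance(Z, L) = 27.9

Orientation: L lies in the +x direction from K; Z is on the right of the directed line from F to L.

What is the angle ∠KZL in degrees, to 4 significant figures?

153.8°

Checks: |FZ| = 34.60 ✓; |ZL| = 27.90 ✓.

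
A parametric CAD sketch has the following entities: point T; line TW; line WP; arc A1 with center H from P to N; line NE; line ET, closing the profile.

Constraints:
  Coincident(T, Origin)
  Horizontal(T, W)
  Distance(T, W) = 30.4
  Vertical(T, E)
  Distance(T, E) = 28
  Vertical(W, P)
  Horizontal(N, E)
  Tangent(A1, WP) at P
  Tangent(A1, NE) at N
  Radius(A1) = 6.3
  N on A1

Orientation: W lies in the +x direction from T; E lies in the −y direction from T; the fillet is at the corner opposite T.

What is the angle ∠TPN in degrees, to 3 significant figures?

80.5°

T is at the origin; TW is horizontal with |TW| = 30.4 and W on the +x side, so W = (30.4, 0.00). TE is vertical with |TE| = 28.0 and E on the −y side, so E = (0.00, -28.0). The virtual corner opposite T is at (30.4, -28.0). The tangent condition forces HP to be normal to WP and tangency of A1 to NE means the radius HN is perpendicular to NE, with radius 6.3, so the center H sits 6.3 in from both sides at H = (24.1, -21.7). That places the tangent points at P = (30.4, -21.7) on WP and N = (24.1, -28.0) on NE. Then cos ∠TPN = PT·PN / (|PT||PN|), giving 80.5°.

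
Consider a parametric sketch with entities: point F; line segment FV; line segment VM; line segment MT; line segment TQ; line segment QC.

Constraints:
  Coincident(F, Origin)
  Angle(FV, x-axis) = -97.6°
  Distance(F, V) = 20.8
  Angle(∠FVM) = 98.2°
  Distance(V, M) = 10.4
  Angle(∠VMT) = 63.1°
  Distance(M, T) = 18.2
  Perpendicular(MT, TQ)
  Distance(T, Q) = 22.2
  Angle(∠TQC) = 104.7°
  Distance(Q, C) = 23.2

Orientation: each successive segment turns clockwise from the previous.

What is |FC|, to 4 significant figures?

38.34

F is at the origin; FV runs at -97.6° with length 20.8, so V = (-2.751, -20.62). ∠FVM = 98.2° gives VM at -179.4° from the x-axis; with |VM| = 10.4, M = (-13.15, -20.73). ∠VMT = 63.1° gives MT at 63.70° from the x-axis; with |MT| = 18.2, T = (-5.086, -4.410). MT is perpendicular to TQ, so TQ runs at -26.30°; with |TQ| = 22.2, Q = (14.82, -14.25). ∠TQC = 104.7° gives QC at -101.6° from the x-axis; with |QC| = 23.2, C = (10.15, -36.97). Then |FC| = |C − F| = 38.34.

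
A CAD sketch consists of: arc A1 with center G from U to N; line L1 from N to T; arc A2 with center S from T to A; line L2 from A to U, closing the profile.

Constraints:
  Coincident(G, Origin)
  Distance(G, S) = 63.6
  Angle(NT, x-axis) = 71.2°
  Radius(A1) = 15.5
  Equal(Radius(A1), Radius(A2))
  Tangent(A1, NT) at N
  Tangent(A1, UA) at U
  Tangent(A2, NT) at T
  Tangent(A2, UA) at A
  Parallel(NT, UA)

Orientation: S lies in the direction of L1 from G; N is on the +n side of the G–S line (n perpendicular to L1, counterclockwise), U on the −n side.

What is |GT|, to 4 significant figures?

65.46

Tangency of A1 to both parallel lines with radius 15.5 puts N and U at G ± 15.5·n: N = (-14.67, 4.995), U = (14.67, -4.995). Equal radii place T and A the same way about S: T = S + 15.5·n = (5.823, 65.20), A = S − 15.5·n = (35.17, 55.21). Then |GT| = |T − G| = 65.46.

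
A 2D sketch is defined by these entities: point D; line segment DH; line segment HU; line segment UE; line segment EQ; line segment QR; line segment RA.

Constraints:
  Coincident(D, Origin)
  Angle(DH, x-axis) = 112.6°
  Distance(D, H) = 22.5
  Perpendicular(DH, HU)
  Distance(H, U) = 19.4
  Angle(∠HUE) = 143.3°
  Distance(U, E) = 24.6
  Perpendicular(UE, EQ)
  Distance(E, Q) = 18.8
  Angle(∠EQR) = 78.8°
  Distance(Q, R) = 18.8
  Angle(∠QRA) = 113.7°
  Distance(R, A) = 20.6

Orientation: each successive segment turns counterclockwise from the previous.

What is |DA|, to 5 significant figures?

34.806

D is at the origin; DH runs at 112.6° with length 22.5, so H = (-8.6466, 20.772). DH is perpendicular to HU, so HU runs at -157.40°; with |HU| = 19.4, U = (-26.557, 13.317). ∠HUE = 143.3° gives UE at -120.70° from the x-axis; with |UE| = 24.6, E = (-39.116, -7.8355). UE ⟂ EQ, so EQ runs at -30.700°; with |EQ| = 18.8, Q = (-22.951, -17.434). ∠EQR = 78.8° gives QR at 70.500° from the x-axis; with |QR| = 18.8, R = (-16.675, 0.28799). ∠QRA = 113.7° gives RA at 136.80° from the x-axis; with |RA| = 20.6, A = (-31.692, 14.390). Then |DA| = |A − D| = 34.806.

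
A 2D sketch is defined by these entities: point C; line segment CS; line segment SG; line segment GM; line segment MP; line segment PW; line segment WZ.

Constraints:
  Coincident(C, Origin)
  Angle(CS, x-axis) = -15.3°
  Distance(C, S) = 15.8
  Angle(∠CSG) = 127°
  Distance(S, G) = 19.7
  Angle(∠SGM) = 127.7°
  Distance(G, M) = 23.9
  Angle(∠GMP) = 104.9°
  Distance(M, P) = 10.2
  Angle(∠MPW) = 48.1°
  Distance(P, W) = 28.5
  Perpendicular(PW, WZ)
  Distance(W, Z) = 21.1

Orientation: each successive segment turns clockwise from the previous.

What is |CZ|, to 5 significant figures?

55.890

C is at the origin; CS runs at -15.3° with length 15.8, so S = (15.240, -4.1692). ∠CSG = 127.0° gives SG at -68.300° from the x-axis; with |SG| = 19.7, G = (22.524, -22.473). ∠SGM = 127.7° gives GM at -120.60° from the x-axis; with |GM| = 23.9, M = (10.358, -43.045). ∠GMP = 104.9° gives MP at 164.30° from the x-axis; with |MP| = 10.2, P = (0.53847, -40.285). ∠MPW = 48.1° gives PW at 32.400° from the x-axis; with |PW| = 28.5, W = (24.602, -25.014). The perpendicularity gives WZ at right angles to PW, so WZ runs at -57.600°; with |WZ| = 21.1, Z = (35.908, -42.829). Then |CZ| = |Z − C| = 55.890.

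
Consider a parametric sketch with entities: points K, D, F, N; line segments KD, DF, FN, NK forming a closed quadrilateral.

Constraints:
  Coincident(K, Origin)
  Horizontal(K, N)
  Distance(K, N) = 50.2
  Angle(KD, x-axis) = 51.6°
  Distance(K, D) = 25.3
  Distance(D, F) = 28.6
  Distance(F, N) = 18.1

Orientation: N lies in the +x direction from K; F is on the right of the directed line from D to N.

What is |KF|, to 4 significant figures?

32.60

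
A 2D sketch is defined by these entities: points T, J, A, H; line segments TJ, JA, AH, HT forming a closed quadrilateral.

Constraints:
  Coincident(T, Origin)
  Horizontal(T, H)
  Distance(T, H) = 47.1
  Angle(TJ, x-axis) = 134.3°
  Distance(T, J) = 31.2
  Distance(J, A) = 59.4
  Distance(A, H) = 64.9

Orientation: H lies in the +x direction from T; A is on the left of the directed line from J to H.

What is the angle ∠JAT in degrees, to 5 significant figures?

28.596°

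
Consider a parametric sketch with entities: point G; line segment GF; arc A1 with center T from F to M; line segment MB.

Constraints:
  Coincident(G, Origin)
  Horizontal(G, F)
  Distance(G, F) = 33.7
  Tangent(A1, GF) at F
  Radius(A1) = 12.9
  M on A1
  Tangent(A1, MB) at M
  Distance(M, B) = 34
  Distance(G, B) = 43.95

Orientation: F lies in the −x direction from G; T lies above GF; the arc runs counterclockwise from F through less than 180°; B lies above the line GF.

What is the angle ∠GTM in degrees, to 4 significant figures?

5.468°

Checks: |TM| = 12.90 ✓; ∠(TM, MB) = 90.00° ✓; |MB| = 34.00 ✓; |GB| = 43.95 ✓.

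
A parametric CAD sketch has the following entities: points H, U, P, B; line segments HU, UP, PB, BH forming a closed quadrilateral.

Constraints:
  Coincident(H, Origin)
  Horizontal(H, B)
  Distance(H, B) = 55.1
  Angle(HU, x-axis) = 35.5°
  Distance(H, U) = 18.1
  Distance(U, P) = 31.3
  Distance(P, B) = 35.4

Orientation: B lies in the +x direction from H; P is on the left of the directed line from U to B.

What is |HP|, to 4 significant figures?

49.34

H is at the origin; HB is horizontal with |HB| = 55.1 and B in +x, so B = (55.1, 0). HU runs at 35.5° with |HU| = 18.1, so U = (14.74, 10.51). P is determined by |UP| = 31.3 and |PB| = 35.4 together: it lies at the intersection of circle(U, 31.3) and circle(B, 35.4). With |UB| = 41.71, the foot of the radical line on UB is 17.58 from U and the perpendicular offset is √(31.3² − 17.58²) = 25.90. Taking the left-of-UB solution: P = (38.27, 31.14).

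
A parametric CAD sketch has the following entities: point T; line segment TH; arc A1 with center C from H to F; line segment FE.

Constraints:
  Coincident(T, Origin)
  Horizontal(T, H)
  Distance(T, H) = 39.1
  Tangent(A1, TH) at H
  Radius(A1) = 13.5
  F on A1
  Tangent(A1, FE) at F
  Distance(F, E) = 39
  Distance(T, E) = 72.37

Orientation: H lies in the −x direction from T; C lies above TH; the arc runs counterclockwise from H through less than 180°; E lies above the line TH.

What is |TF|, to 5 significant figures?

34.584

T is at the origin; TH is horizontal with |TH| = 39.1 and H on the −x side, so H = (-39.100, 0.0000). Tangency of A1 to TH means the radius CH is perpendicular to TH, so C = H + (0, 13.5) = (-39.100, 13.500). Since CF ⟂ FE (tangency), |CE| = √(13.5² + 39.0²) = 41.270 regardless of where F sits on A1. So E lies on both circle(T, 72.37) and circle(C, 41.270); the above-TH intersection is E = (-48.542, 53.676). F is the foot of the tangent from E: F = (-27.691, 20.718).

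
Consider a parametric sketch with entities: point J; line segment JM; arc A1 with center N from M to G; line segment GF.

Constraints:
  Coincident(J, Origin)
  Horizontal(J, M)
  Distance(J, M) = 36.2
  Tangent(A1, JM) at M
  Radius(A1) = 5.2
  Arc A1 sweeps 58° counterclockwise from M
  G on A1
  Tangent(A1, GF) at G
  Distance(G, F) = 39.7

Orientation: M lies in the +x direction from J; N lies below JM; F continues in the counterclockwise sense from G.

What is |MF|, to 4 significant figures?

44.18

On A1, M sits at bearing 90° from N; a 58° counterclockwise sweep puts G at bearing 148°, so G = N + 5.2·(cos 148°, sin 148°) = (31.79, -2.444). Tangency of A1 to GF means the radius NG is perpendicular to GF, so GF runs along (−sin 148°, cos 148°); with |GF| = 39.7, F = (10.75, -36.11). Then |MF| = |F − M| = 44.18.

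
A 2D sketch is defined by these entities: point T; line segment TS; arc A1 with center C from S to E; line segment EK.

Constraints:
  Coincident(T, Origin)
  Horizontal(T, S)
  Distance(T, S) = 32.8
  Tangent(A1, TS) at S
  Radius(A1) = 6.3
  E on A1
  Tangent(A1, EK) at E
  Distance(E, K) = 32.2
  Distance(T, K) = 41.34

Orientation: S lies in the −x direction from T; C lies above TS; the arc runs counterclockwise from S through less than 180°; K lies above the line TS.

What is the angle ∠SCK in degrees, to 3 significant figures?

156°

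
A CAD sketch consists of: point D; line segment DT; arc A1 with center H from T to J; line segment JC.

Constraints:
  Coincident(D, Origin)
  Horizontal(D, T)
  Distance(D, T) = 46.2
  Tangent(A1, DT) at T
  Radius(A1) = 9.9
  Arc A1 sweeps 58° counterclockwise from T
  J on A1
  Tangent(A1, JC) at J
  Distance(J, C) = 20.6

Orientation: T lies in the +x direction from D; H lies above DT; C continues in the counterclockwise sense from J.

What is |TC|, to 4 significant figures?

29.37

D is at the origin; D and T share the same y with |DT| = 46.2 and T on the +x side, so T = (46.20, 0.000). A1 meets DT tangentially, so HT is at right angles to DT, so H = T + (0, 9.9) = (46.20, 9.900). On A1, T sits at bearing -90° from H; a 58° counterclockwise sweep puts J at bearing -32°, so J = H + 9.9·(cos -32°, sin -32°) = (54.60, 4.654). Since A1 is tangent to JC there, HJ ⟂ JC, so JC runs along (−sin -32°, cos -32°); with |JC| = 20.6, C = (65.51, 22.12). Then |TC| = |C − T| = 29.37.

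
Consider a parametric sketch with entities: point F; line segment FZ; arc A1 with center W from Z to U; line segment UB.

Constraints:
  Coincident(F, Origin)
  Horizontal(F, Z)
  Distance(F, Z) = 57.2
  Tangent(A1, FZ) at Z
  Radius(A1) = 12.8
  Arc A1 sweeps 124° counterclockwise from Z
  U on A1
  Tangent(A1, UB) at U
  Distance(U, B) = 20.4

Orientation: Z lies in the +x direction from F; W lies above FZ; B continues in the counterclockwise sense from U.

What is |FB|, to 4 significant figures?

67.39

F is at the origin; F and Z share the same y with |FZ| = 57.2 and Z on the +x side, so Z = (57.20, 0.000). The tangent condition forces WZ to be normal to FZ, so W = Z + (0, 12.8) = (57.20, 12.80). On A1, Z sits at bearing -90° from W; a 124° counterclockwise sweep puts U at bearing 34°, so U = W + 12.8·(cos 34°, sin 34°) = (67.81, 19.96). Tangency of A1 to UB means the radius WU is perpendicular to UB, so UB runs along (−sin 34°, cos 34°); with |UB| = 20.4, B = (56.40, 36.87). Then |FB| = |B − F| = 67.39.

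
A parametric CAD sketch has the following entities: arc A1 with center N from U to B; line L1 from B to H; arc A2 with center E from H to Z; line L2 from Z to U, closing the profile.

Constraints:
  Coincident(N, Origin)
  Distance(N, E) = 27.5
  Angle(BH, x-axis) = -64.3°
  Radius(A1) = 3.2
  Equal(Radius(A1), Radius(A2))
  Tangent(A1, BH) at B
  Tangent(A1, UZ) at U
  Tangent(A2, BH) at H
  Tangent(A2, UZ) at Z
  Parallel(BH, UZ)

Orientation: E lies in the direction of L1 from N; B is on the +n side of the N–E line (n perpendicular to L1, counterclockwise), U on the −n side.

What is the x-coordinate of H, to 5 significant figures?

14.809

The slot axis is L1's direction at -64.3°, so u = (cos -64.3°, sin -64.3°) = (0.43366, -0.90108) and n = (−sin -64.3°, cos -64.3°) = (0.90108, 0.43366). N is at the origin and E lies 27.5 along u from N, so E = 27.5·u = (11.926, -24.780). Tangency of A1 to both parallel lines with radius 3.2 puts B and U at N ± 3.2·n: B = (2.8834, 1.3877), U = (-2.8834, -1.3877). Equal radii place H and Z the same way about E: H = E + 3.2·n = (14.809, -23.392), Z = E − 3.2·n = (9.0422, -26.167). So H.x = 14.809.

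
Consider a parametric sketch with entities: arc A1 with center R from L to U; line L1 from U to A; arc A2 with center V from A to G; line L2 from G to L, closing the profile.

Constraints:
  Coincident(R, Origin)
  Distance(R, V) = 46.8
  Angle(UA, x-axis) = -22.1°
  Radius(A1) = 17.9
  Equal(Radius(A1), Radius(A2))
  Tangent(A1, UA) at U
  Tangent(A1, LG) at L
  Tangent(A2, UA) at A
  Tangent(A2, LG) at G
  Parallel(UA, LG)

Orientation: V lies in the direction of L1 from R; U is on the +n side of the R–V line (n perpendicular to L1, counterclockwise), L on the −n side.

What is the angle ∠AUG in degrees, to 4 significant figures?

37.41°

Tangency of A1 to both parallel lines with radius 17.9 puts U and L at R ± 17.9·n: U = (6.734, 16.58), L = (-6.734, -16.58). Equal radii place A and G the same way about V: A = V + 17.9·n = (50.10, -1.022), G = V − 17.9·n = (36.63, -34.19). Then cos ∠AUG = UA·UG / (|UA||UG|), giving 37.41°.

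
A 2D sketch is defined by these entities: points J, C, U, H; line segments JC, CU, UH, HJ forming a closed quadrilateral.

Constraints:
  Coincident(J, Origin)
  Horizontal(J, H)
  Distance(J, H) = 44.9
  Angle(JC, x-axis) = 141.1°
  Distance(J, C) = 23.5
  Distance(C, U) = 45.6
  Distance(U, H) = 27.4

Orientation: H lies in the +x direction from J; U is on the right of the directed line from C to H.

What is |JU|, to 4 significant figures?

22.29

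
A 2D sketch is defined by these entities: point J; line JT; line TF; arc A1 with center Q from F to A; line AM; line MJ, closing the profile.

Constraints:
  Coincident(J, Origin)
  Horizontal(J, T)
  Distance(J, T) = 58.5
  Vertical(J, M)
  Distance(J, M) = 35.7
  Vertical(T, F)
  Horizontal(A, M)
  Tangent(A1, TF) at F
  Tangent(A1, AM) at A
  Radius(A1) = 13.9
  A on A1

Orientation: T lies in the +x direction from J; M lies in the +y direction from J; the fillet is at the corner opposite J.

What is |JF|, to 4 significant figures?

62.43

The virtual corner opposite J is at (58.50, 35.70). The tangent condition forces QF to be normal to TF and since A1 is tangent to AM there, QA ⟂ AM, with radius 13.9, so the center Q sits 13.9 in from both sides at Q = (44.60, 21.80). That places the tangent points at F = (58.50, 21.80) on TF and A = (44.60, 35.70) on AM. Then |JF| = |F − J| = 62.43.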